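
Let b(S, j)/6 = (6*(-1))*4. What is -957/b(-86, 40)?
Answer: 319/48 ≈ 6.6458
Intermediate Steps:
b(S, j) = -144 (b(S, j) = 6*((6*(-1))*4) = 6*(-6*4) = 6*(-24) = -144)
-957/b(-86, 40) = -957/(-144) = -957*(-1/144) = 319/48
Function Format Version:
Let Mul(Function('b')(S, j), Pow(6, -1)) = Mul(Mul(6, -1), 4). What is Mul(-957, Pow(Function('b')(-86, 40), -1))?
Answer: Rational(319, 48) ≈ 6.6458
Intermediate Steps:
Function('b')(S, j) = -144 (Function('b')(S, j) = Mul(6, Mul(Mul(6, -1), 4)) = Mul(6, Mul(-6, 4)) = Mul(6, -24) = -144)
Mul(-957, Pow(Function('b')(-86, 40), -1)) = Mul(-957, Pow(-144, -1)) = Mul(-957, Rational(-1, 144)) = Rational(319, 48)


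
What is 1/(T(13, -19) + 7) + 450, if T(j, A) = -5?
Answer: 901/2 ≈ 450.50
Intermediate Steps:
1/(T(13, -19) + 7) + 450 = 1/(-5 + 7) + 450 = 1/2 + 450 = ½ + 450 = 901/2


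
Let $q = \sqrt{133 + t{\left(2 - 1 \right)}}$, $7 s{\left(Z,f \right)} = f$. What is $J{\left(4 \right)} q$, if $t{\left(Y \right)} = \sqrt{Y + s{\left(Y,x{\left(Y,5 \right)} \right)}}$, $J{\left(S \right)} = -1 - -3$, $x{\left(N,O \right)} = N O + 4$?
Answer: $\frac{2 \sqrt{6517 + 28 \sqrt{7}}}{7} \approx 23.196$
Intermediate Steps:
$x{\left(N,O \right)} = 4 + N O$
$s{\left(Z,f \right)} = \frac{f}{7}$
$J{\left(S \right)} = 2$ ($J{\left(S \right)} = -1 + 3 = 2$)
$t{\left(Y \right)} = \sqrt{\frac{4}{7} + \frac{12 Y}{7}}$ ($t{\left(Y \right)} = \sqrt{Y + \frac{4 + Y 5}{7}} = \sqrt{Y + \frac{4 + 5 Y}{7}} = \sqrt{Y + \left(\frac{4}{7} + \frac{5 Y}{7}\right)} = \sqrt{\frac{4}{7} + \frac{12 Y}{7}}$)
$q = \sqrt{133 + \frac{4 \sqrt{7}}{7}}$ ($q = \sqrt{133 + \frac{2 \sqrt{7 + 21 \left(2 - 1\right)}}{7}} = \sqrt{133 + \frac{2 \sqrt{7 + 21 \cdot 1}}{7}} = \sqrt{133 + \frac{2 \sqrt{7 + 21}}{7}} = \sqrt{133 + \frac{2 \sqrt{28}}{7}} = \sqrt{133 + \frac{2 \cdot 2 \sqrt{7}}{7}} = \sqrt{133 + \frac{4 \sqrt{7}}{7}} \approx 11.598$)
$J{\left(4 \right)} q = 2 \frac{\sqrt{6517 + 28 \sqrt{7}}}{7} = \frac{2 \sqrt{6517 + 28 \sqrt{7}}}{7}$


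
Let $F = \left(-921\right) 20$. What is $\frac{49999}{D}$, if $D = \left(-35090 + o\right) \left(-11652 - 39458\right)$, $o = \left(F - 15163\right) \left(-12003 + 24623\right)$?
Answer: $\frac{49999}{21663103830500} \approx 2.308 \cdot 10^{-9}$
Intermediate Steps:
$F = -18420$
$o = -423817460$ ($o = \left(-18420 - 15163\right) \left(-12003 + 24623\right) = \left(-33583\right) 12620 = -423817460$)
$D = 21663103830500$ ($D = \left(-35090 - 423817460\right) \left(-11652 - 39458\right) = \left(-423852550\right) \left(-51110\right) = 21663103830500$)
$\frac{49999}{D} = \frac{49999}{21663103830500}$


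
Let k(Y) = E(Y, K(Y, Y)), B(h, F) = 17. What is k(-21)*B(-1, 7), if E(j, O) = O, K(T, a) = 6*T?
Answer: -2142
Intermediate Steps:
k(Y) = 6*Y
k(-21)*B(-1, 7) = (6*(-21))*17 = -126*17 = -2142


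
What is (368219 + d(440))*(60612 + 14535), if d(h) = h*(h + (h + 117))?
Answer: 60636039153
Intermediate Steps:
d(h) = h*(117 + 2*h) (d(h) = h*(h + (117 + h)) = h*(117 + 2*h))
(368219 + d(440))*(60612 + 14535) = (368219 + 440*(117 + 2*440))*(60612 + 14535) = (368219 + 440*(117 + 880))*75147 = (368219 + 440*997)*75147 = (368219 + 438680)*75147 = 806899*75147 = 60636039153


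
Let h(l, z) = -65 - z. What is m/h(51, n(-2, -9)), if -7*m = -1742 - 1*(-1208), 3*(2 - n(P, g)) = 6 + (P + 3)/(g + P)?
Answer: -8811/7511 ≈ -1.1731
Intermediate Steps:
n(P, g) = -(3 + P)/(3*(P + g)) (n(P, g) = 2 - (6 + (P + 3)/(g + P))/3 = 2 - (6 + (3 + P)/(P + g))/3 = 2 + (-2 - (3 + P)/(3*(P + g))) = -(3 + P)/(3*(P + g)))
m = 534/7 (m = -(-1742 - 1*(-1208))/7 = -(-1742 + 1208)/7 = -⅐*(-534) = 534/7 ≈ 76.286)
m/h(51, n(-2, -9)) = 534/(7*(-65 - (-1 - ⅓*(-2))/(-2 - 9))) = 534/(7*(-65 - (-1 + ⅔)/(-11))) = 534/(7*(-65 - (-1)*(-1)/(11*3))) = 534/(7*(-65 - 1*1/33)) = 534/(7*(-65 - 1/33)) = 534/(7*(-2146/33)) = (534/7)*(-33/2146) = -8811/7511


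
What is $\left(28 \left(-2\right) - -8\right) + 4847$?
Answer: $4799$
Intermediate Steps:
$\left(28 \left(-2\right) - -8\right) + 4847 = \left(-56 + 8\right) + 4847 = -48 + 4847 = 4799$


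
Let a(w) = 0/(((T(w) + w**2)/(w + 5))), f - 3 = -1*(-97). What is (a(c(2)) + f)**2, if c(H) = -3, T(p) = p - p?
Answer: 10000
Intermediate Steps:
T(p) = 0
f = 100 (f = 3 - 1*(-97) = 3 + 97 = 100)
a(w) = 0 (a(w) = 0/(((0 + w**2)/(w + 5))) = 0/((w**2/(5 + w))) = 0*((5 + w)/w**2) = 0)
(a(c(2)) + f)**2 = (0 + 100)**2 = 100**2 = 10000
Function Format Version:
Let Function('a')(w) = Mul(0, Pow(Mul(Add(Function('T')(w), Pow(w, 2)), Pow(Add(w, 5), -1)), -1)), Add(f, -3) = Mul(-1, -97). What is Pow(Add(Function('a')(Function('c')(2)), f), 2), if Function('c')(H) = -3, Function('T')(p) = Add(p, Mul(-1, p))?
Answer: 10000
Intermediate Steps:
Function('T')(p) = 0
f = 100 (f = Add(3, Mul(-1, -97)) = Add(3, 97) = 100)
Function('a')(w) = 0 (Function('a')(w) = Mul(0, Pow(Mul(Add(0, Pow(w, 2)), Pow(Add(w, 5), -1)), -1)) = Mul(0, Pow(Mul(Pow(w, 2), Pow(Add(5, w), -1)), -1)) = Mul(0, Mul(Pow(w, -2), Add(5, w))) = 0)
Pow(Add(Function('a')(Function('c')(2)), f), 2) = Pow(Add(0, 100), 2) = Pow(100, 2) = 10000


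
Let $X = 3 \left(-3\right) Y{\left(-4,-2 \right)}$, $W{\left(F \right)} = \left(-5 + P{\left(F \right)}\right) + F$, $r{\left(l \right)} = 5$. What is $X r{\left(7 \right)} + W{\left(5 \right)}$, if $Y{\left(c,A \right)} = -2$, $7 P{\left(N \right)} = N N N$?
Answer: $\frac{755}{7} \approx 107.86$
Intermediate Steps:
$P{\left(N \right)} = \frac{N^{3}}{7}$ ($P{\left(N \right)} = \frac{N N N}{7} = \frac{N^{2} N}{7} = \frac{N^{3}}{7}$)
$W{\left(F \right)} = -5 + F + \frac{F^{3}}{7}$ ($W{\left(F \right)} = \left(-5 + \frac{F^{3}}{7}\right) + F = -5 + F + \frac{F^{3}}{7}$)
$X = 18$ ($X = 3 \left(-3\right) \left(-2\right) = \left(-9\right) \left(-2\right) = 18$)
$X r{\left(7 \right)} + W{\left(5 \right)} = 18 \cdot 5 + \left(-5 + 5 + \frac{5^{3}}{7}\right) = 90 + \left(-5 + 5 + \frac{1}{7} \cdot 125\right) = 90 + \left(-5 + 5 + \frac{125}{7}\right) = 90 + \frac{125}{7} = \frac{755}{7}$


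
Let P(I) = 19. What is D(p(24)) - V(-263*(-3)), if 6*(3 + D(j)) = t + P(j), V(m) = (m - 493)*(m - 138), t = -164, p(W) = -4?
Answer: -1156339/6 ≈ -1.9272e+5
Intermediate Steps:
V(m) = (-493 + m)*(-138 + m)
D(j) = -163/6 (D(j) = -3 + (-164 + 19)/6 = -3 + (⅙)*(-145) = -3 - 145/6 = -163/6)
D(p(24)) - V(-263*(-3)) = -163/6 - (68034 + (-263*(-3))² - (-165953)*(-3)) = -163/6 - (68034 + 789² - 631*789) = -163/6 - (68034 + 622521 - 497859) = -163/6 - 1*192696 = -163/6 - 192696 = -1156339/6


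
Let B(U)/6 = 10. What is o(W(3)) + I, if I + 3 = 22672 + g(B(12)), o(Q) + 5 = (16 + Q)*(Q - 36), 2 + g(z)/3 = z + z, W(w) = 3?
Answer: 22391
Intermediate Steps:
B(U) = 60 (B(U) = 6*10 = 60)
g(z) = -6 + 6*z (g(z) = -6 + 3*(z + z) = -6 + 3*(2*z) = -6 + 6*z)
o(Q) = -5 + (-36 + Q)*(16 + Q) (o(Q) = -5 + (16 + Q)*(Q - 36) = -5 + (16 + Q)*(-36 + Q) = -5 + (-36 + Q)*(16 + Q))
I = 23023 (I = -3 + (22672 + (-6 + 6*60)) = -3 + (22672 + (-6 + 360)) = -3 + (22672 + 354) = -3 + 23026 = 23023)
o(W(3)) + I = (-581 + 3**2 - 20*3) + 23023 = (-581 + 9 - 60) + 23023 = -632 + 23023 = 22391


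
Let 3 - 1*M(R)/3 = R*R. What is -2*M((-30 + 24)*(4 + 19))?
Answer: 114246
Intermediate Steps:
M(R) = 9 - 3*R**2 (M(R) = 9 - 3*R*R = 9 - 3*R**2)
-2*M((-30 + 24)*(4 + 19)) = -2*(9 - 3*(-30 + 24)**2*(4 + 19)**2) = -2*(9 - 3*(-6*23)**2) = -2*(9 - 3*(-138)**2) = -2*(9 - 3*19044) = -2*(9 - 57132) = -2*(-57123) = 114246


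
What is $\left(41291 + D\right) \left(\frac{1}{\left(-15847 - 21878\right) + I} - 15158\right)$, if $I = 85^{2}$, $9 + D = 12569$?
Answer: $- \frac{24896340522851}{30500} \approx -8.1627 \cdot 10^{8}$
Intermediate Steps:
$D = 12560$ ($D = -9 + 12569 = 12560$)
$I = 7225$
$\left(41291 + D\right) \left(\frac{1}{\left(-15847 - 21878\right) + I} - 15158\right) = \left(41291 + 12560\right) \left(\frac{1}{\left(-15847 - 21878\right) + 7225} - 15158\right) = 53851 \left(\frac{1}{-37725 + 7225} - 15158\right) = 53851 \left(\frac{1}{-30500} - 15158\right) = 53851 \left(- \frac{1}{30500} - 15158\right) = 53851 \left(- \frac{462319001}{30500}\right) = - \frac{24896340522851}{30500}$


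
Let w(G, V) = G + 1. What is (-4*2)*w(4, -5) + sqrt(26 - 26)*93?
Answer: -40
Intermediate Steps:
w(G, V) = 1 + G
(-4*2)*w(4, -5) + sqrt(26 - 26)*93 = (-4*2)*(1 + 4) + sqrt(26 - 26)*93 = -8*5 + sqrt(0)*93 = -40 + 0*93 = -40 + 0 = -40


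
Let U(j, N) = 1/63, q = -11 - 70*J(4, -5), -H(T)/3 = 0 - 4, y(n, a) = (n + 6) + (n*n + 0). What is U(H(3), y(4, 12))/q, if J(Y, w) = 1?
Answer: -1/5103 ≈ -0.00019596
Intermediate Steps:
y(n, a) = 6 + n + n² (y(n, a) = (6 + n) + (n² + 0) = (6 + n) + n² = 6 + n + n²)
H(T) = 12 (H(T) = -3*(0 - 4) = -3*(-4) = 12)
q = -81 (q = -11 - 70*1 = -11 - 70 = -81)
U(j, N) = 1/63
U(H(3), y(4, 12))/q = (1/63)/(-81) = (1/63)*(-1/81) = -1/5103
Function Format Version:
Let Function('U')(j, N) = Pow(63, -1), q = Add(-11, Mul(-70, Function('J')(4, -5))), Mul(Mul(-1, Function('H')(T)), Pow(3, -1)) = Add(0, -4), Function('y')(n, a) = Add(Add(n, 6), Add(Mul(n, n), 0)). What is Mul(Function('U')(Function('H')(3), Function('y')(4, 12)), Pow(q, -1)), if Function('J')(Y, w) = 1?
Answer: Rational(-1, 5103) ≈ -0.00019596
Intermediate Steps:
Function('y')(n, a) = Add(6, n, Pow(n, 2)) (Function('y')(n, a) = Add(Add(6, n), Add(Pow(n, 2), 0)) = Add(Add(6, n), Pow(n, 2)) = Add(6, n, Pow(n, 2)))
Function('H')(T) = 12 (Function('H')(T) = Mul(-3, Add(0, -4)) = Mul(-3, -4) = 12)
q = -81 (q = Add(-11, Mul(-70, 1)) = Add(-11, -70) = -81)
Function('U')(j, N) = Rational(1, 63)
Mul(Function('U')(Function('H')(3), Function('y')(4, 12)), Pow(q, -1)) = Mul(Rational(1, 63), Pow(-81, -1)) = Mul(Rational(1, 63), Rational(-1, 81)) = Rational(-1, 5103)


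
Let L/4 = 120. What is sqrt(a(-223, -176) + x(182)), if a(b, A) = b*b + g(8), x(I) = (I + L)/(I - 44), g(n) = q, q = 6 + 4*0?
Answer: sqrt(236811174)/69 ≈ 223.02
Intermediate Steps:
L = 480 (L = 4*120 = 480)
q = 6 (q = 6 + 0 = 6)
g(n) = 6
x(I) = (480 + I)/(-44 + I) (x(I) = (I + 480)/(I - 44) = (480 + I)/(-44 + I))
a(b, A) = 6 + b**2 (a(b, A) = b*b + 6 = b**2 + 6 = 6 + b**2)
sqrt(a(-223, -176) + x(182)) = sqrt((6 + (-223)**2) + (480 + 182)/(-44 + 182)) = sqrt((6 + 49729) + 662/138) = sqrt(49735 + (1/138)*662) = sqrt(49735 + 331/69) = sqrt(3432046/69) = sqrt(236811174)/69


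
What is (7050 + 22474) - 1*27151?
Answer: 2373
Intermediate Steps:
(7050 + 22474) - 1*27151 = 29524 - 27151 = 2373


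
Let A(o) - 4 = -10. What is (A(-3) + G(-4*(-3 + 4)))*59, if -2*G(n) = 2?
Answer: -413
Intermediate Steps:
A(o) = -6 (A(o) = 4 - 10 = -6)
G(n) = -1 (G(n) = -1/2*2 = -1)
(A(-3) + G(-4*(-3 + 4)))*59 = (-6 - 1)*59 = -7*59 = -413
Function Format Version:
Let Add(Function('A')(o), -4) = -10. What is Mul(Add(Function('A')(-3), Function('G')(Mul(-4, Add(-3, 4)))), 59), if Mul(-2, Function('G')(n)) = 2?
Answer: -413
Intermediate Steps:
Function('A')(o) = -6 (Function('A')(o) = Add(4, -10) = -6)
Function('G')(n) = -1 (Function('G')(n) = Mul(Rational(-1, 2), 2) = -1)
Mul(Add(Function('A')(-3), Function('G')(Mul(-4, Add(-3, 4)))), 59) = Mul(Add(-6, -1), 59) = Mul(-7, 59) = -413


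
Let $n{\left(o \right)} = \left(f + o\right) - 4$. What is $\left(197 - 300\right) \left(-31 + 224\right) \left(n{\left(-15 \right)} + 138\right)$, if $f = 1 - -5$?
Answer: $-2484875$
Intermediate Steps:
$f = 6$ ($f = 1 + 5 = 6$)
$n{\left(o \right)} = 2 + o$ ($n{\left(o \right)} = \left(6 + o\right) - 4 = 2 + o$)
$\left(197 - 300\right) \left(-31 + 224\right) \left(n{\left(-15 \right)} + 138\right) = \left(197 - 300\right) \left(-31 + 224\right) \left(\left(2 - 15\right) + 138\right) = - 103 \cdot 193 \left(-13 + 138\right) = - 103 \cdot 193 \cdot 125 = \left(-103\right) 24125 = -2484875$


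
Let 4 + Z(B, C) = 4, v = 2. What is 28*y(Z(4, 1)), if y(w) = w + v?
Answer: 56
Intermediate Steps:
Z(B, C) = 0 (Z(B, C) = -4 + 4 = 0)
y(w) = 2 + w (y(w) = w + 2 = 2 + w)
28*y(Z(4, 1)) = 28*(2 + 0) = 28*2 = 56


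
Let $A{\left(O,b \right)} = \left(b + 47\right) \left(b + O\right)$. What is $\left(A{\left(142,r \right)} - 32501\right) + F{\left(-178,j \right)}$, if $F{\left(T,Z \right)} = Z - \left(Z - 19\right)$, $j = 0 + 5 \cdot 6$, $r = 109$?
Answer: $6674$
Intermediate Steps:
$A{\left(O,b \right)} = \left(47 + b\right) \left(O + b\right)$
$j = 30$ ($j = 0 + 30 = 30$)
$F{\left(T,Z \right)} = 19$ ($F{\left(T,Z \right)} = Z - \left(-19 + Z\right) = 19$)
$\left(A{\left(142,r \right)} - 32501\right) + F{\left(-178,j \right)} = \left(\left(109^{2} + 47 \cdot 142 + 47 \cdot 109 + 142 \cdot 109\right) - 32501\right) + 19 = \left(\left(11881 + 6674 + 5123 + 15478\right) - 32501\right) + 19 = \left(39156 - 32501\right) + 19 = 6655 + 19 = 6674$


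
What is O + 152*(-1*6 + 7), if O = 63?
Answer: 215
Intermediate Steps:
O + 152*(-1*6 + 7) = 63 + 152*(-1*6 + 7) = 63 + 152*(-6 + 7) = 63 + 152*1 = 63 + 152 = 215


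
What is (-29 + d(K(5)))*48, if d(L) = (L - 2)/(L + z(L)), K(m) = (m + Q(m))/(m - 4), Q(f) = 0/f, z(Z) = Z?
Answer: -6888/5 ≈ -1377.6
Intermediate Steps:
Q(f) = 0
K(m) = m/(-4 + m) (K(m) = (m + 0)/(m - 4) = m/(-4 + m))
d(L) = (-2 + L)/(2*L) (d(L) = (L - 2)/(L + L) = (-2 + L)/((2*L)) = (-2 + L)*(1/(2*L)) = (-2 + L)/(2*L))
(-29 + d(K(5)))*48 = (-29 + (-2 + 5/(-4 + 5))/(2*((5/(-4 + 5)))))*48 = (-29 + (-2 + 5/1)/(2*((5/1))))*48 = (-29 + (-2 + 5*1)/(2*((5*1))))*48 = (-29 + (1/2)*(-2 + 5)/5)*48 = (-29 + (1/2)*(1/5)*3)*48 = (-29 + 3/10)*48 = -287/10*48 = -6888/5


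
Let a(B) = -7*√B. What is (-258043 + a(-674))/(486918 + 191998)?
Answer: -258043/678916 - I*√674/96988 ≈ -0.38008 - 0.00026768*I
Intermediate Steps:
(-258043 + a(-674))/(486918 + 191998) = (-258043 - 7*I*√674)/(486918 + 191998) = (-258043 - 7*I*√674)/678916 = (-258043 - 7*I*√674)*(1/678916) = -258043/678916 - I*√674/96988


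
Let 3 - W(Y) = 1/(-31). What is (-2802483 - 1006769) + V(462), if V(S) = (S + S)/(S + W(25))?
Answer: -13728537047/3604 ≈ -3.8092e+6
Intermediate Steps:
W(Y) = 94/31 (W(Y) = 3 - 1/(-31) = 3 - 1*(-1/31) = 3 + 1/31 = 94/31)
V(S) = 2*S/(94/31 + S) (V(S) = (S + S)/(S + 94/31) = (2*S)/(94/31 + S) = 2*S/(94/31 + S))
(-2802483 - 1006769) + V(462) = (-2802483 - 1006769) + 62*462/(94 + 31*462) = -3809252 + 62*462/(94 + 14322) = -3809252 + 62*462/14416 = -3809252 + 62*462*(1/14416) = -3809252 + 7161/3604 = -13728537047/3604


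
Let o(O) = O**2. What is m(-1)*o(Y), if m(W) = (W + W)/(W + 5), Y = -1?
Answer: -1/2 ≈ -0.50000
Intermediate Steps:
m(W) = 2*W/(5 + W) (m(W) = (2*W)/(5 + W) = 2*W/(5 + W))
m(-1)*o(Y) = (2*(-1)/(5 - 1))*(-1)**2 = (2*(-1)/4)*1 = (2*(-1)*(1/4))*1 = -1/2*1 = -1/2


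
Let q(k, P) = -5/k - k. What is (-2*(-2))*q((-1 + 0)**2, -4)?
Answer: -24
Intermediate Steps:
q(k, P) = -k - 5/k
(-2*(-2))*q((-1 + 0)**2, -4) = (-2*(-2))*(-(-1 + 0)**2 - 5/(-1 + 0)**2) = 4*(-1*(-1)**2 - 5/((-1)**2)) = 4*(-1*1 - 5/1) = 4*(-1 - 5*1) = 4*(-1 - 5) = 4*(-6) = -24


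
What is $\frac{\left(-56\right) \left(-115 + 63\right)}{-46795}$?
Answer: $- \frac{416}{6685} \approx -0.062229$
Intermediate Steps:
$\frac{\left(-56\right) \left(-115 + 63\right)}{-46795} = \left(-56\right) \left(-52\right) \left(- \frac{1}{46795}\right) = 2912 \left(- \frac{1}{46795}\right) = - \frac{416}{6685}$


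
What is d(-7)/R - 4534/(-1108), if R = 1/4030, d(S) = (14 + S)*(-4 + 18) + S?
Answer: 203170687/554 ≈ 3.6673e+5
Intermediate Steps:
d(S) = 196 + 15*S (d(S) = (14 + S)*14 + S = (196 + 14*S) + S = 196 + 15*S)
R = 1/4030 ≈ 0.00024814
d(-7)/R - 4534/(-1108) = (196 + 15*(-7))/(1/4030) - 4534/(-1108) = (196 - 105)*4030 - 4534*(-1/1108) = 91*4030 + 2267/554 = 366730 + 2267/554 = 203170687/554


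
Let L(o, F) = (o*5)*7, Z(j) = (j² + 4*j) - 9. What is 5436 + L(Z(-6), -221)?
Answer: 5541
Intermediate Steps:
Z(j) = -9 + j² + 4*j
L(o, F) = 35*o (L(o, F) = (5*o)*7 = 35*o)
5436 + L(Z(-6), -221) = 5436 + 35*(-9 + (-6)² + 4*(-6)) = 5436 + 35*(-9 + 36 - 24) = 5436 + 35*3 = 5436 + 105 = 5541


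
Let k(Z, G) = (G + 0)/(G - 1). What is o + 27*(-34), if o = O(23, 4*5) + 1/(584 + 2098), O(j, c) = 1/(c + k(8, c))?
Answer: -492389521/536400 ≈ -917.95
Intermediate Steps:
k(Z, G) = G/(-1 + G)
O(j, c) = 1/(c + c/(-1 + c))
o = 25679/536400 (o = (-1 + 4*5)/(4*5)**2 + 1/(584 + 2098) = (-1 + 20)/20**2 + 1/2682 = (1/400)*19 + 1/2682 = 19/400 + 1/2682 = 25679/536400 ≈ 0.047873)
o + 27*(-34) = 25679/536400 + 27*(-34) = 25679/536400 - 918 = -492389521/536400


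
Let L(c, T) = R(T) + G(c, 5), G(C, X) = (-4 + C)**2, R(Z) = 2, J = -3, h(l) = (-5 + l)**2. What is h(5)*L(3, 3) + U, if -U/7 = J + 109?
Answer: -742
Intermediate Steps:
L(c, T) = 2 + (-4 + c)**2
U = -742 (U = -7*(-3 + 109) = -7*106 = -742)
h(5)*L(3, 3) + U = (-5 + 5)**2*(2 + (-4 + 3)**2) - 742 = 0**2*(2 + (-1)**2) - 742 = 0*(2 + 1) - 742 = 0*3 - 742 = 0 - 742 = -742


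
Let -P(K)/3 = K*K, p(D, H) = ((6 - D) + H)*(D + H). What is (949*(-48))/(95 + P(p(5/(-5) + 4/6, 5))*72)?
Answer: 136656/1812323 ≈ 0.075404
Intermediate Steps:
p(D, H) = (D + H)*(6 + H - D) (p(D, H) = (6 + H - D)*(D + H) = (D + H)*(6 + H - D))
P(K) = -3*K**2 (P(K) = -3*K*K = -3*K**2)
(949*(-48))/(95 + P(p(5/(-5) + 4/6, 5))*72) = (949*(-48))/(95 - 3*(5**2 - (5/(-5) + 4/6)**2 + 6*(5/(-5) + 4/6) + 6*5)**2*72) = -45552/(95 - 3*(25 - (5*(-1/5) + 4*(1/6))**2 + 6*(5*(-1/5) + 4*(1/6)) + 30)**2*72) = -45552/(95 - 3*(25 - (-1 + 2/3)**2 + 6*(-1 + 2/3) + 30)**2*72) = -45552/(95 - 3*(25 - (-1/3)**2 + 6*(-1/3) + 30)**2*72) = -45552/(95 - 3*(25 - 1*1/9 - 2 + 30)**2*72) = -45552/(95 - 3*(25 - 1/9 - 2 + 30)**2*72) = -45552/(95 - 3*(476/9)**2*72) = -45552/(95 - 3*226576/81*72) = -45552/(95 - 226576/27*72) = -45552/(95 - 1812608/3) = -45552/(-1812323/3) = -45552*(-3/1812323) = 136656/1812323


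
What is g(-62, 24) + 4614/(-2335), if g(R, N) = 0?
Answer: -4614/2335 ≈ -1.9760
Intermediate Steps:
g(-62, 24) + 4614/(-2335) = 0 + 4614/(-2335) = 0 + 4614*(-1/2335) = 0 - 4614/2335 = -4614/2335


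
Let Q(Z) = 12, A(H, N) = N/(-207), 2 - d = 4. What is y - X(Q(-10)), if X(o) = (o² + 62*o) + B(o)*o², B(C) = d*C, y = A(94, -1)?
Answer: 531577/207 ≈ 2568.0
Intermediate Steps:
d = -2 (d = 2 - 1*4 = 2 - 4 = -2)
A(H, N) = -N/207 (A(H, N) = N*(-1/207) = -N/207)
y = 1/207 (y = -1/207*(-1) = 1/207 ≈ 0.0048309)
B(C) = -2*C
X(o) = o² - 2*o³ + 62*o (X(o) = (o² + 62*o) + (-2*o)*o² = (o² + 62*o) - 2*o³ = o² - 2*o³ + 62*o)
y - X(Q(-10)) = 1/207 - 12*(62 + 12 - 2*12²) = 1/207 - 12*(62 + 12 - 2*144) = 1/207 - 12*(62 + 12 - 288) = 1/207 - 12*(-214) = 1/207 - 1*(-2568) = 1/207 + 2568 = 531577/207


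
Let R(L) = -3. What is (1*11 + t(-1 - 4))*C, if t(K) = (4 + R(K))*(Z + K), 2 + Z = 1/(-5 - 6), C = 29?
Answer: 1247/11 ≈ 113.36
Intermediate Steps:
Z = -23/11 (Z = -2 + 1/(-5 - 6) = -2 + 1/(-11) = -2 - 1/11 = -23/11 ≈ -2.0909)
t(K) = -23/11 + K (t(K) = (4 - 3)*(-23/11 + K) = 1*(-23/11 + K) = -23/11 + K)
(1*11 + t(-1 - 4))*C = (1*11 + (-23/11 + (-1 - 4)))*29 = (11 + (-23/11 - 5))*29 = (11 - 78/11)*29 = (43/11)*29 = 1247/11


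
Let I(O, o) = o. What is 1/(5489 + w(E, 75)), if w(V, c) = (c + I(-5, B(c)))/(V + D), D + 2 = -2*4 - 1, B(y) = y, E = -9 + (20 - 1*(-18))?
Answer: 3/16492 ≈ 0.00018191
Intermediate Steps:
E = 29 (E = -9 + (20 + 18) = -9 + 38 = 29)
D = -11 (D = -2 + (-2*4 - 1) = -2 + (-8 - 1) = -2 - 9 = -11)
w(V, c) = 2*c/(-11 + V) (w(V, c) = (c + c)/(V - 11) = (2*c)/(-11 + V) = 2*c/(-11 + V))
1/(5489 + w(E, 75)) = 1/(5489 + 2*75/(-11 + 29)) = 1/(5489 + 2*75/18) = 1/(5489 + 2*75*(1/18)) = 1/(5489 + 25/3) = 1/(16492/3) = 3/16492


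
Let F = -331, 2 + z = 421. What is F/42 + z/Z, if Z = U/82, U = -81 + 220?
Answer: 1397027/5838 ≈ 239.30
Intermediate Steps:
z = 419 (z = -2 + 421 = 419)
U = 139
Z = 139/82 ≈ 1.6951
F/42 + z/Z = -331/42 + 419/(139/82) = -331*1/42 + 419*(82/139) = -331/42 + 34358/139 = 1397027/5838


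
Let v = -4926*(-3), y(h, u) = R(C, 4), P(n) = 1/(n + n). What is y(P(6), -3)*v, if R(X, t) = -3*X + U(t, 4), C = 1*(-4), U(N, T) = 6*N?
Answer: 532008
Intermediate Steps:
C = -4
P(n) = 1/(2*n)
R(X, t) = -3*X + 6*t
y(h, u) = 36 (y(h, u) = -3*(-4) + 6*4 = 12 + 24 = 36)
v = 14778
y(P(6), -3)*v = 36*14778 = 532008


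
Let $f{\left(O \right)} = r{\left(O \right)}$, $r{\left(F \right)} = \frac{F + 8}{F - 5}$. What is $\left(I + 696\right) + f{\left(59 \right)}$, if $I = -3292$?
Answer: $- \frac{140117}{54} \approx -2594.8$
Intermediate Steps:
$r{\left(F \right)} = \frac{8 + F}{-5 + F}$
$f{\left(O \right)} = \frac{8 + O}{-5 + O}$
$\left(I + 696\right) + f{\left(59 \right)} = \left(-3292 + 696\right) + \frac{8 + 59}{-5 + 59} = -2596 + \frac{1}{54} \cdot 67 = -2596 + \frac{67}{54} = - \frac{140117}{54}$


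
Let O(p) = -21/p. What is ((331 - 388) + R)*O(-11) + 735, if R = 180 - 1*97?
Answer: 8631/11 ≈ 784.64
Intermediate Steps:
R = 83 (R = 180 - 97 = 83)
((331 - 388) + R)*O(-11) + 735 = ((331 - 388) + 83)*(-21/(-11)) + 735 = (-57 + 83)*(-21*(-1/11)) + 735 = 26*(21/11) + 735 = 546/11 + 735 = 8631/11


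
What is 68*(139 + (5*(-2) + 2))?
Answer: 8908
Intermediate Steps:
68*(139 + (5*(-2) + 2)) = 68*(139 + (-10 + 2)) = 68*(139 - 8) = 68*131 = 8908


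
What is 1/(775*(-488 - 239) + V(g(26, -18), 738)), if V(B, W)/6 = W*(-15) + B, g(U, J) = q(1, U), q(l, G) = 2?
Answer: -1/629833 ≈ -1.5877e-6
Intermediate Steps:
g(U, J) = 2
V(B, W) = -90*W + 6*B (V(B, W) = 6*(W*(-15) + B) = 6*(-15*W + B) = 6*(B - 15*W) = -90*W + 6*B)
1/(775*(-488 - 239) + V(g(26, -18), 738)) = 1/(775*(-488 - 239) + (-90*738 + 6*2)) = 1/(775*(-727) + (-66420 + 12)) = 1/(-563425 - 66408) = 1/(-629833) = -1/629833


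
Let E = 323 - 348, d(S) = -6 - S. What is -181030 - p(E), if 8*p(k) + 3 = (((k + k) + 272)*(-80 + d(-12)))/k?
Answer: -36222353/200 ≈ -1.8111e+5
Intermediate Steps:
E = -25
p(k) = -3/8 + (-20128 - 148*k)/(8*k) (p(k) = -3/8 + ((((k + k) + 272)*(-80 + (-6 - 1*(-12))))/k)/8 = -3/8 + (((2*k + 272)*(-80 + (-6 + 12)))/k)/8 = -3/8 + (((272 + 2*k)*(-80 + 6))/k)/8 = -3/8 + (((272 + 2*k)*(-74))/k)/8 = -3/8 + ((-20128 - 148*k)/k)/8 = -3/8 + (-20128 - 148*k)/(8*k))
-181030 - p(E) = -181030 - (-151/8 - 2516/(-25)) = -181030 - (-151/8 - 2516*(-1/25)) = -181030 - (-151/8 + 2516/25) = -181030 - 1*16353/200 = -181030 - 16353/200 = -36222353/200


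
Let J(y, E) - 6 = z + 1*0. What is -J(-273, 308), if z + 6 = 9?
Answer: -9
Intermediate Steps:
z = 3 (z = -6 + 9 = 3)
J(y, E) = 9 (J(y, E) = 6 + (3 + 1*0) = 6 + (3 + 0) = 6 + 3 = 9)
-J(-273, 308) = -1*9 = -9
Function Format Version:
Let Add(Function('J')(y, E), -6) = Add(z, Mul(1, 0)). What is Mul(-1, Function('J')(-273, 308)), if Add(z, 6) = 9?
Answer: -9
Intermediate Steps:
z = 3 (z = Add(-6, 9) = 3)
Function('J')(y, E) = 9 (Function('J')(y, E) = Add(6, Add(3, Mul(1, 0))) = Add(6, Add(3, 0)) = Add(6, 3) = 9)
Mul(-1, Function('J')(-273, 308)) = Mul(-1, 9) = -9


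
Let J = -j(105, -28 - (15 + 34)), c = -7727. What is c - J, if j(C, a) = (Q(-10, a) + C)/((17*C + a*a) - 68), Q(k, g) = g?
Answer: -29540307/3823 ≈ -7727.0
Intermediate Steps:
j(C, a) = (C + a)/(-68 + a² + 17*C) (j(C, a) = (a + C)/((17*C + a*a) - 68) = (C + a)/((17*C + a²) - 68) = (C + a)/((a² + 17*C) - 68) = (C + a)/(-68 + a² + 17*C))
J = -14/3823 (J = -(105 + (-28 - (15 + 34)))/(-68 + (-28 - (15 + 34))² + 17*105) = -(105 + (-28 - 1*49))/(-68 + (-28 - 1*49)² + 1785) = -(105 + (-28 - 49))/(-68 + (-28 - 49)² + 1785) = -(105 - 77)/(-68 + (-77)² + 1785) = -28/(-68 + 5929 + 1785) = -28/7646 = -1*14/3823 = -14/3823 ≈ -0.0036620)
c - J = -7727 - 1*(-14/3823) = -7727 + 14/3823 = -29540307/3823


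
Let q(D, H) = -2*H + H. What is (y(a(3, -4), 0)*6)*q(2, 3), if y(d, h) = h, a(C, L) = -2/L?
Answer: 0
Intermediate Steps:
q(D, H) = -H
(y(a(3, -4), 0)*6)*q(2, 3) = (0*6)*(-1*3) = 0*(-3) = 0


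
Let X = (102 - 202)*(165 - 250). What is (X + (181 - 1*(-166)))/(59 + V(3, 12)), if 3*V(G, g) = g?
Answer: 983/7 ≈ 140.43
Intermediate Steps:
X = 8500 (X = -100*(-85) = 8500)
V(G, g) = g/3
(X + (181 - 1*(-166)))/(59 + V(3, 12)) = (8500 + (181 - 1*(-166)))/(59 + (⅓)*12) = (8500 + (181 + 166))/(59 + 4) = (8500 + 347)/63 = 8847*(1/63) = 983/7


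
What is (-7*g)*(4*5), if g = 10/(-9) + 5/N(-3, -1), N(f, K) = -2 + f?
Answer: 2660/9 ≈ 295.56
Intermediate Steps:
g = -19/9 (g = 10/(-9) + 5/(-2 - 3) = 10*(-⅑) + 5/(-5) = -10/9 + 5*(-⅕) = -10/9 - 1 = -19/9 ≈ -2.1111)
(-7*g)*(4*5) = (-7*(-19/9))*(4*5) = (133/9)*20 = 2660/9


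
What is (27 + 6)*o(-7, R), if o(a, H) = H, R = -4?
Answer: -132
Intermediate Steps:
(27 + 6)*o(-7, R) = (27 + 6)*(-4) = 33*(-4) = -132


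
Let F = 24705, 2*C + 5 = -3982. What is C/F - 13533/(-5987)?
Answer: 71643929/32868630 ≈ 2.1797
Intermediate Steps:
C = -3987/2 (C = -5/2 + (½)*(-3982) = -5/2 - 1991 = -3987/2 ≈ -1993.5)
C/F - 13533/(-5987) = -3987/2/24705 - 13533/(-5987) = -3987/2*1/24705 - 13533*(-1/5987) = -443/5490 + 13533/5987 = 71643929/32868630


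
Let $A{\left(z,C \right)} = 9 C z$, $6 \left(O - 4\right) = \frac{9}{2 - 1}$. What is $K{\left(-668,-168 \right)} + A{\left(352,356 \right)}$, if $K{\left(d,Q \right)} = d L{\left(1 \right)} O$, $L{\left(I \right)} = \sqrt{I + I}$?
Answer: $1127808 - 3674 \sqrt{2} \approx 1.1226 \cdot 10^{6}$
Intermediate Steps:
$O = \frac{11}{2}$ ($O = 4 + \frac{9 \frac{1}{2 - 1}}{6} = 4 + \frac{9 \cdot 1^{-1}}{6} = 4 + \frac{9 \cdot 1}{6} = 4 + \frac{1}{6} \cdot 9 = 4 + \frac{3}{2} = \frac{11}{2} \approx 5.5$)
$A{\left(z,C \right)} = 9 C z$
$L{\left(I \right)} = \sqrt{2} \sqrt{I}$ ($L{\left(I \right)} = \sqrt{2 I} = \sqrt{2} \sqrt{I}$)
$K{\left(d,Q \right)} = \frac{11 d \sqrt{2}}{2}$ ($K{\left(d,Q \right)} = d \sqrt{2} \sqrt{1} \cdot \frac{11}{2} = d \sqrt{2} \cdot 1 \cdot \frac{11}{2} = d \sqrt{2} \cdot \frac{11}{2} = \frac{11 d \sqrt{2}}{2}$)
$K{\left(-668,-168 \right)} + A{\left(352,356 \right)} = \frac{11}{2} \left(-668\right) \sqrt{2} + 9 \cdot 356 \cdot 352 = - 3674 \sqrt{2} + 1127808 = 1127808 - 3674 \sqrt{2}$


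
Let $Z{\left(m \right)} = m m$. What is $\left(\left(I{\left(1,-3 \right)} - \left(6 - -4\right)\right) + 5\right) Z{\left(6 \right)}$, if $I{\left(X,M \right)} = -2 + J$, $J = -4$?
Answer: $-396$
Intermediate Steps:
$I{\left(X,M \right)} = -6$ ($I{\left(X,M \right)} = -2 - 4 = -6$)
$Z{\left(m \right)} = m^{2}$
$\left(\left(I{\left(1,-3 \right)} - \left(6 - -4\right)\right) + 5\right) Z{\left(6 \right)} = \left(\left(-6 - \left(6 - -4\right)\right) + 5\right) 6^{2} = \left(\left(-6 - \left(6 + 4\right)\right) + 5\right) 36 = \left(\left(-6 - 10\right) + 5\right) 36 = \left(-16 + 5\right) 36 = \left(-11\right) 36 = -396$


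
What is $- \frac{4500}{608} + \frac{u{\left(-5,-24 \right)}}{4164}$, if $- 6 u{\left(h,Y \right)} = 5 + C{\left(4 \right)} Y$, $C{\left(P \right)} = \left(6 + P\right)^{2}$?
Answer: $- \frac{1733935}{237348} \approx -7.3055$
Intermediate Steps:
$u{\left(h,Y \right)} = - \frac{5}{6} - \frac{50 Y}{3}$ ($u{\left(h,Y \right)} = - \frac{5 + \left(6 + 4\right)^{2} Y}{6} = - \frac{5 + 10^{2} Y}{6} = - \frac{5 + 100 Y}{6} = - \frac{5}{6} - \frac{50 Y}{3}$)
$- \frac{4500}{608} + \frac{u{\left(-5,-24 \right)}}{4164} = - \frac{4500}{608} + \frac{- \frac{5}{6} - -400}{4164} = \left(-4500\right) \frac{1}{608} + \left(- \frac{5}{6} + 400\right) \frac{1}{4164} = - \frac{1125}{152} + \frac{2395}{6} \cdot \frac{1}{4164} = - \frac{1125}{152} + \frac{2395}{24984} = - \frac{1733935}{237348}$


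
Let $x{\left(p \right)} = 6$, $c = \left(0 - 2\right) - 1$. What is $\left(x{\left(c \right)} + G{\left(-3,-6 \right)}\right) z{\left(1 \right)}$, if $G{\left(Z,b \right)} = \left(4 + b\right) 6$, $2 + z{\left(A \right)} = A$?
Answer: $6$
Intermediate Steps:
$z{\left(A \right)} = -2 + A$
$c = -3$ ($c = -2 - 1 = -3$)
$G{\left(Z,b \right)} = 24 + 6 b$
$\left(x{\left(c \right)} + G{\left(-3,-6 \right)}\right) z{\left(1 \right)} = \left(6 + \left(24 + 6 \left(-6\right)\right)\right) \left(-2 + 1\right) = \left(6 + \left(24 - 36\right)\right) \left(-1\right) = \left(6 - 12\right) \left(-1\right) = \left(-6\right) \left(-1\right) = 6$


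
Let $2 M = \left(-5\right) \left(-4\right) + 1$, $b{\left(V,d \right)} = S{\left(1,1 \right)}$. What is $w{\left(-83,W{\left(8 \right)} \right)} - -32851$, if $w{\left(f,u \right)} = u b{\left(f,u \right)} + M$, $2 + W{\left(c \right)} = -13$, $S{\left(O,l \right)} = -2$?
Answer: $\frac{65783}{2} \approx 32892.0$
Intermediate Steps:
$W{\left(c \right)} = -15$ ($W{\left(c \right)} = -2 - 13 = -15$)
$b{\left(V,d \right)} = -2$
$M = \frac{21}{2}$ ($M = \frac{\left(-5\right) \left(-4\right) + 1}{2} = \frac{20 + 1}{2} = \frac{1}{2} \cdot 21 = \frac{21}{2} \approx 10.5$)
$w{\left(f,u \right)} = \frac{21}{2} - 2 u$ ($w{\left(f,u \right)} = u \left(-2\right) + \frac{21}{2} = - 2 u + \frac{21}{2} = \frac{21}{2} - 2 u$)
$w{\left(-83,W{\left(8 \right)} \right)} - -32851 = \left(\frac{21}{2} - -30\right) - -32851 = \left(\frac{21}{2} + 30\right) + 32851 = \frac{81}{2} + 32851 = \frac{65783}{2}$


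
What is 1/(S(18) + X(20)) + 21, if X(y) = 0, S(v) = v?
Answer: 379/18 ≈ 21.056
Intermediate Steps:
1/(S(18) + X(20)) + 21 = 1/(18 + 0) + 21 = 1/18 + 21 = 379/18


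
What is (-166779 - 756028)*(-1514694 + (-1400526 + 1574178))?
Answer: 1237522944894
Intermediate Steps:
(-166779 - 756028)*(-1514694 + (-1400526 + 1574178)) = -922807*(-1514694 + 173652) = -922807*(-1341042) = 1237522944894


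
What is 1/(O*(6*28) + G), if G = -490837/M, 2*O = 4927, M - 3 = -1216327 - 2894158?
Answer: 4110482/1701197455213 ≈ 2.4162e-6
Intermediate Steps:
M = -4110482 (M = 3 + (-1216327 - 2894158) = 3 - 4110485 = -4110482)
O = 4927/2 (O = (1/2)*4927 = 4927/2 ≈ 2463.5)
G = 490837/4110482 (G = -490837/(-4110482) = -490837*(-1/4110482) = 490837/4110482 ≈ 0.11941)
1/(O*(6*28) + G) = 1/(4927*(6*28)/2 + 490837/4110482) = 1/((4927/2)*168 + 490837/4110482) = 1/(413868 + 490837/4110482) = 1/(1701197455213/4110482) = 4110482/1701197455213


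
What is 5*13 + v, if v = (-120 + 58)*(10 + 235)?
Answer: -15125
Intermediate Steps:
v = -15190 (v = -62*245 = -15190)
5*13 + v = 5*13 - 15190 = 65 - 15190 = -15125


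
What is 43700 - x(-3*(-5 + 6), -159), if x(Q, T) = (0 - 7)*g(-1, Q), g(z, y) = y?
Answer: 43679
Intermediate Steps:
x(Q, T) = -7*Q (x(Q, T) = (0 - 7)*Q = -7*Q)
43700 - x(-3*(-5 + 6), -159) = 43700 - (-7)*(-3*(-5 + 6)) = 43700 - (-7)*(-3*1) = 43700 - (-7)*(-3) = 43700 - 1*21 = 43700 - 21 = 43679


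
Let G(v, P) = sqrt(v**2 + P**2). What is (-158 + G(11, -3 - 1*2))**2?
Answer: (158 - sqrt(146))**2 ≈ 21292.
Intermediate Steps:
G(v, P) = sqrt(P**2 + v**2)
(-158 + G(11, -3 - 1*2))**2 = (-158 + sqrt((-3 - 1*2)**2 + 11**2))**2 = (-158 + sqrt((-3 - 2)**2 + 121))**2 = (-158 + sqrt((-5)**2 + 121))**2 = (-158 + sqrt(25 + 121))**2 = (-158 + sqrt(146))**2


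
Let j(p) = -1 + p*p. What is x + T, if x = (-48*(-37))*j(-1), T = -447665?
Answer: -447665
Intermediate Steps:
j(p) = -1 + p**2
x = 0 (x = (-48*(-37))*(-1 + (-1)**2) = 1776*(-1 + 1) = 1776*0 = 0)
x + T = 0 - 447665 = -447665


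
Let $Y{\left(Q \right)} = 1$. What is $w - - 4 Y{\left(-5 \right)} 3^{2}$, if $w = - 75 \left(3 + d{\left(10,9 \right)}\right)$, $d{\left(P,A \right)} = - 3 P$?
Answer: $2061$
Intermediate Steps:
$w = 2025$ ($w = - 75 \left(3 - 30\right) = \left(-75\right) \left(-27\right) = 2025$)
$w - - 4 Y{\left(-5 \right)} 3^{2} = 2025 - \left(-4\right) 1 \cdot 3^{2} = 2025 - \left(-4\right) 9 = 2025 - -36 = 2025 + 36 = 2061$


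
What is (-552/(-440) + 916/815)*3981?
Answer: 84886863/8965 ≈ 9468.7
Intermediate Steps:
(-552/(-440) + 916/815)*3981 = (-552*(-1/440) + 916*(1/815))*3981 = (69/55 + 916/815)*3981 = (21323/8965)*3981 = 84886863/8965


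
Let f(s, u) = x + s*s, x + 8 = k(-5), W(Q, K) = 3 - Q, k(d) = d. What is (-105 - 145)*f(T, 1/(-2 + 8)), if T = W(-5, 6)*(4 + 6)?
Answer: -1596750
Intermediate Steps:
x = -13 (x = -8 - 5 = -13)
T = 80 (T = (3 - 1*(-5))*(4 + 6) = (3 + 5)*10 = 8*10 = 80)
f(s, u) = -13 + s² (f(s, u) = -13 + s*s = -13 + s²)
(-105 - 145)*f(T, 1/(-2 + 8)) = (-105 - 145)*(-13 + 80²) = -250*(-13 + 6400) = -250*6387 = -1596750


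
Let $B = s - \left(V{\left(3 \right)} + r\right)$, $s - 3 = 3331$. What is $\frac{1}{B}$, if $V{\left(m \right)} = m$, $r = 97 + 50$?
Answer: $\frac{1}{3184} \approx 0.00031407$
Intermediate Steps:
$r = 147$
$s = 3334$ ($s = 3 + 3331 = 3334$)
$B = 3184$ ($B = 3334 - \left(3 + 147\right) = 3334 - 150 = 3184$)
$\frac{1}{B} = \frac{1}{3184}$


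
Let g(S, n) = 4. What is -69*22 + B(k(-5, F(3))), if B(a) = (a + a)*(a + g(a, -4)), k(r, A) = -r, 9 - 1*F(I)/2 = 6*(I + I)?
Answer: -1428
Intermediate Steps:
F(I) = 18 - 24*I (F(I) = 18 - 12*(I + I) = 18 - 12*2*I = 18 - 24*I)
B(a) = 2*a*(4 + a) (B(a) = (a + a)*(a + 4) = (2*a)*(4 + a) = 2*a*(4 + a))
-69*22 + B(k(-5, F(3))) = -69*22 + 2*(-1*(-5))*(4 - 1*(-5)) = -1518 + 2*5*(4 + 5) = -1518 + 2*5*9 = -1518 + 90 = -1428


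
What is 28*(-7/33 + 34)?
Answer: 31220/33 ≈ 946.06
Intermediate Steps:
28*(-7/33 + 34) = 28*(1115/33) = 31220/33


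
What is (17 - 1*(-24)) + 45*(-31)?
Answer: -1354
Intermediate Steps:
(17 - 1*(-24)) + 45*(-31) = (17 + 24) - 1395 = 41 - 1395 = -1354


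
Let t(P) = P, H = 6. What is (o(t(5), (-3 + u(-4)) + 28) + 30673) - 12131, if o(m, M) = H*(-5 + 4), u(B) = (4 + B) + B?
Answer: 18536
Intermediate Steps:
u(B) = 4 + 2*B
o(m, M) = -6 (o(m, M) = 6*(-5 + 4) = 6*(-1) = -6)
(o(t(5), (-3 + u(-4)) + 28) + 30673) - 12131 = (-6 + 30673) - 12131 = 30667 - 12131 = 18536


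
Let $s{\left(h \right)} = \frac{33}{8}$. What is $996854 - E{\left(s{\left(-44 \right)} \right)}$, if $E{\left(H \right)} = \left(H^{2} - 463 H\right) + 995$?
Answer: $\frac{63856119}{64} \approx 9.9775 \cdot 10^{5}$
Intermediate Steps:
$s{\left(h \right)} = \frac{33}{8}$ ($s{\left(h \right)} = 33 \cdot \frac{1}{8} = \frac{33}{8}$)
$E{\left(H \right)} = 995 + H^{2} - 463 H$
$996854 - E{\left(s{\left(-44 \right)} \right)} = 996854 - \left(995 + \left(\frac{33}{8}\right)^{2} - \frac{15279}{8}\right) = 996854 - \left(995 + \frac{1089}{64} - \frac{15279}{8}\right) = 996854 - - \frac{57463}{64} = 996854 + \frac{57463}{64} = \frac{63856119}{64}$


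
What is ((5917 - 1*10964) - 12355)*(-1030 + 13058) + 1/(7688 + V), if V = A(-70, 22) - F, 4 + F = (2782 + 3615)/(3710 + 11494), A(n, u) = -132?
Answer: -24057365657733604/114935843 ≈ -2.0931e+8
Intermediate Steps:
F = -54419/15204 (F = -4 + (2782 + 3615)/(3710 + 11494) = -4 + 6397/15204 = -54419/15204 ≈ -3.5793)
V = -1952509/15204 (V = -132 - 1*(-54419/15204) = -132 + 54419/15204 = -1952509/15204 ≈ -128.42)
((5917 - 1*10964) - 12355)*(-1030 + 13058) + 1/(7688 + V) = ((5917 - 1*10964) - 12355)*(-1030 + 13058) + 1/(7688 - 1952509/15204) = ((5917 - 10964) - 12355)*12028 + 1/(114935843/15204) = (-5047 - 12355)*12028 + 15204/114935843 = -17402*12028 + 15204/114935843 = -209311256 + 15204/114935843 = -24057365657733604/114935843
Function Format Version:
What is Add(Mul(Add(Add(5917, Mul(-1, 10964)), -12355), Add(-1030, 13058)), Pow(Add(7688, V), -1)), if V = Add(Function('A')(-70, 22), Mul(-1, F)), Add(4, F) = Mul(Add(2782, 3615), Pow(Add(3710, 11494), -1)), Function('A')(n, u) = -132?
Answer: Rational(-24057365657733604, 114935843) ≈ -2.0931e+8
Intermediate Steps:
F = Rational(-54419, 15204) (F = Add(-4, Mul(Add(2782, 3615), Pow(Add(3710, 11494), -1))) = Add(-4, Mul(6397, Pow(15204, -1))) = Add(-4, Mul(6397, Rational(1, 15204))) = Add(-4, Rational(6397, 15204)) = Rational(-54419, 15204) ≈ -3.5793)
V = Rational(-1952509, 15204) (V = Add(-132, Mul(-1, Rational(-54419, 15204))) = Add(-132, Rational(54419, 15204)) = Rational(-1952509, 15204) ≈ -128.42)
Add(Mul(Add(Add(5917, Mul(-1, 10964)), -12355), Add(-1030, 13058)), Pow(Add(7688, V), -1)) = Add(Mul(Add(Add(5917, Mul(-1, 10964)), -12355), Add(-1030, 13058)), Pow(Add(7688, Rational(-1952509, 15204)), -1)) = Add(Mul(Add(Add(5917, -10964), -12355), 12028), Pow(Rational(114935843, 15204), -1)) = Add(Mul(Add(-5047, -12355), 12028), Rational(15204, 114935843)) = Add(Mul(-17402, 12028), Rational(15204, 114935843)) = Add(-209311256, Rational(15204, 114935843)) = Rational(-24057365657733604, 114935843)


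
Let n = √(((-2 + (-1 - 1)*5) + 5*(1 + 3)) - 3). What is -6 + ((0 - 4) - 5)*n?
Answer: -6 - 9*√5 ≈ -26.125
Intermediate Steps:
n = √5 (n = √(((-2 - 2*5) + 5*4) - 3) = √(((-2 - 10) + 20) - 3) = √((-12 + 20) - 3) = √(8 - 3) = √5 ≈ 2.2361)
-6 + ((0 - 4) - 5)*n = -6 + ((0 - 4) - 5)*√5 = -6 + (-4 - 5)*√5 = -6 - 9*√5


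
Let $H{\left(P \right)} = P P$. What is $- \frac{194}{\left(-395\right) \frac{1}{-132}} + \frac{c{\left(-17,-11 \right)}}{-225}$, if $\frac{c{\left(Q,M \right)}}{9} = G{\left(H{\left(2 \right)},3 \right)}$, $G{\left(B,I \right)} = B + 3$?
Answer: $- \frac{128593}{1975} \approx -65.11$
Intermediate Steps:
$H{\left(P \right)} = P^{2}$
$G{\left(B,I \right)} = 3 + B$
$c{\left(Q,M \right)} = 63$ ($c{\left(Q,M \right)} = 9 \left(3 + 2^{2}\right) = 9 \left(3 + 4\right) = 9 \cdot 7 = 63$)
$- \frac{194}{\left(-395\right) \frac{1}{-132}} + \frac{c{\left(-17,-11 \right)}}{-225} = - \frac{194}{\left(-395\right) \frac{1}{-132}} + \frac{63}{-225} = - \frac{194}{\left(-395\right) \left(- \frac{1}{132}\right)} + 63 \left(- \frac{1}{225}\right) = - \frac{194}{\frac{395}{132}} - \frac{7}{25} = \left(-194\right) \frac{132}{395} - \frac{7}{25} = - \frac{25608}{395} - \frac{7}{25} = - \frac{128593}{1975}$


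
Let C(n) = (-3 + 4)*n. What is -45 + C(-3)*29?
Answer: -132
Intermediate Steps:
C(n) = n (C(n) = 1*n = n)
-45 + C(-3)*29 = -45 - 3*29 = -45 - 87 = -132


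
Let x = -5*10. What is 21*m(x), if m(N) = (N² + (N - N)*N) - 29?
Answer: 51891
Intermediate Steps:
x = -50
m(N) = -29 + N² (m(N) = (N² + 0*N) - 29 = (N² + 0) - 29 = N² - 29 = -29 + N²)
21*m(x) = 21*(-29 + (-50)²) = 21*(-29 + 2500) = 21*2471 = 51891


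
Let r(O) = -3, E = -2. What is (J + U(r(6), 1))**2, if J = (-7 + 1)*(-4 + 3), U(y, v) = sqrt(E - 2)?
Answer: 32 + 24*I ≈ 32.0 + 24.0*I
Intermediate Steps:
U(y, v) = 2*I (U(y, v) = sqrt(-2 - 2) = sqrt(-4) = 2*I)
J = 6 (J = -6*(-1) = 6)
(J + U(r(6), 1))**2 = (6 + 2*I)**2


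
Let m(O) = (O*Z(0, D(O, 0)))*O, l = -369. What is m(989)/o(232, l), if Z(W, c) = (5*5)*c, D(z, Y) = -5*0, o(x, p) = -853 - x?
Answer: 0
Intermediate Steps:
D(z, Y) = 0
Z(W, c) = 25*c
m(O) = 0 (m(O) = (O*(25*0))*O = (O*0)*O = 0*O = 0)
m(989)/o(232, l) = 0/(-853 - 1*232) = 0/(-853 - 232) = 0/(-1085) = 0*(-1/1085) = 0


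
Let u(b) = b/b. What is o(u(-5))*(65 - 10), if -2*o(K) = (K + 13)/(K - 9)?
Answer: 385/8 ≈ 48.125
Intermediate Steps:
u(b) = 1
o(K) = -(13 + K)/(2*(-9 + K)) (o(K) = -(K + 13)/(2*(K - 9)) = -(13 + K)/(2*(-9 + K)))
o(u(-5))*(65 - 10) = ((-13 - 1*1)/(2*(-9 + 1)))*(65 - 10) = ((½)*(-13 - 1)/(-8))*55 = ((½)*(-⅛)*(-14))*55 = (7/8)*55 = 385/8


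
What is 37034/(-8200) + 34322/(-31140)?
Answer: -35866979/6383700 ≈ -5.6185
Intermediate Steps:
37034/(-8200) + 34322/(-31140) = 37034*(-1/8200) + 34322*(-1/31140) = -18517/4100 - 17161/15570 = -35866979/6383700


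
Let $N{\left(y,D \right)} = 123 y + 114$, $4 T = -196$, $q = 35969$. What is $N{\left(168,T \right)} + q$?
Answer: $56747$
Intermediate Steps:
$T = -49$ ($T = \frac{1}{4} \left(-196\right) = -49$)
$N{\left(y,D \right)} = 114 + 123 y$
$N{\left(168,T \right)} + q = \left(114 + 123 \cdot 168\right) + 35969 = \left(114 + 20664\right) + 35969 = 20778 + 35969 = 56747$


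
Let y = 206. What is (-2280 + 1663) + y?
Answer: -411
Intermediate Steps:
(-2280 + 1663) + y = (-2280 + 1663) + 206 = -617 + 206 = -411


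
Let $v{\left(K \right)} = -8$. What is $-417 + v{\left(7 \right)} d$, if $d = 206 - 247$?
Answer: $-89$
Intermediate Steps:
$d = -41$ ($d = 206 - 247 = -41$)
$-417 + v{\left(7 \right)} d = -417 - -328 = -417 + 328 = -89$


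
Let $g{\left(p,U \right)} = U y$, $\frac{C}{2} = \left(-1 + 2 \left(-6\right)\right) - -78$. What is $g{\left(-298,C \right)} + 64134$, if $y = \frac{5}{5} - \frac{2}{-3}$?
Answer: $\frac{193052}{3} \approx 64351.0$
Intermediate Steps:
$y = \frac{5}{3}$ ($y = 5 \cdot \frac{1}{5} - - \frac{2}{3} = 1 + \frac{2}{3} = \frac{5}{3} \approx 1.6667$)
$C = 130$ ($C = 2 \left(\left(-1 + 2 \left(-6\right)\right) - -78\right) = 2 \left(\left(-1 - 12\right) + 78\right) = 2 \left(-13 + 78\right) = 2 \cdot 65 = 130$)
$g{\left(p,U \right)} = \frac{5 U}{3}$ ($g{\left(p,U \right)} = U \frac{5}{3} = \frac{5 U}{3}$)
$g{\left(-298,C \right)} + 64134 = \frac{5}{3} \cdot 130 + 64134 = \frac{650}{3} + 64134 = \frac{193052}{3}$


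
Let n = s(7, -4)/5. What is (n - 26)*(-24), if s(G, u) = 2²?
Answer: 3024/5 ≈ 604.80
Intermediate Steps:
s(G, u) = 4
n = ⅘ (n = 4/5 = 4*(⅕) = ⅘ ≈ 0.80000)
(n - 26)*(-24) = (⅘ - 26)*(-24) = -126/5*(-24) = 3024/5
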